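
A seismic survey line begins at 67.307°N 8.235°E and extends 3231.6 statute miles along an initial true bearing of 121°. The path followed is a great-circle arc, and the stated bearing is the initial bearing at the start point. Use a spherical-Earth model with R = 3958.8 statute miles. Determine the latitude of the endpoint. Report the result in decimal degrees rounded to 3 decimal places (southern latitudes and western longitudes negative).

Angular distance δ = d/R = 3231.6 / 3958.8 = 0.816308 rad.
With φ₁ = 67.307° = 1.174729 rad and θ = 121° = 2.111848 rad:
Destination latitude: φ₂ = arcsin( sin φ₁ cos δ + cos φ₁ sin δ cos θ ) = arcsin(0.487117) = 29.151°.
Δλ = atan2( sin θ sin δ cos φ₁ , cos δ − sin φ₁ sin φ₂ ) = atan2(0.240948, 0.235509) = 0.796813 rad = 45.654°.
λ₂ = 8.235° + 45.654° = 53.889°.

latitude 29.151°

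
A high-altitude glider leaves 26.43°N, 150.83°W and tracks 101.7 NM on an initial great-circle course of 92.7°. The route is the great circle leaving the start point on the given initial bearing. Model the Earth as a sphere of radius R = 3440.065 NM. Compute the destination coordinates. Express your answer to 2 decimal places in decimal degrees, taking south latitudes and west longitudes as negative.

latitude 26.34°, longitude -148.94°

δ = 101.7/3440.065 = 0.029563 rad (1.6939°).
Start latitude φ₁ = 0.461291 rad; initial bearing θ = 1.617920 rad.
Applying the spherical law of cosines for sides, sin φ₂ = sin φ₁ cos δ + cos φ₁ sin δ cos θ = 0.443663, so φ₂ = 26.34°.
Then Δλ = atan2(0.026440, 0.802087) = 0.032952 rad, from sin θ sin δ cos φ₁ over cos δ − sin φ₁ sin φ₂.
λ₂ = -150.83° + 1.89° = -148.94°.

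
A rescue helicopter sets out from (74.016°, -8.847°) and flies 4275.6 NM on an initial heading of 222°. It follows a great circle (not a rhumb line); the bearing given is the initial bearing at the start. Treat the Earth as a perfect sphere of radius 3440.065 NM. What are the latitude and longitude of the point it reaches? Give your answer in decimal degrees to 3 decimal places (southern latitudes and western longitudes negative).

The arc subtends δ = 4275.6/3440.065 = 1.242883 rad at the centre.
With φ₁ = 74.016° = 1.291823 rad and θ = 222° = 3.874631 rad:
Destination latitude: φ₂ = arcsin( sin φ₁ cos δ + cos φ₁ sin δ cos θ ) = arcsin(0.115881) = 6.654°.
Δλ = atan2( sin θ sin δ cos φ₁ , cos δ − sin φ₁ sin φ₂ ) = atan2(-0.174440, 0.210667) = -0.691604 rad = -39.626°.
λ₂ = λ₁ + Δλ = -48.473°.

latitude 6.654°, longitude -48.473°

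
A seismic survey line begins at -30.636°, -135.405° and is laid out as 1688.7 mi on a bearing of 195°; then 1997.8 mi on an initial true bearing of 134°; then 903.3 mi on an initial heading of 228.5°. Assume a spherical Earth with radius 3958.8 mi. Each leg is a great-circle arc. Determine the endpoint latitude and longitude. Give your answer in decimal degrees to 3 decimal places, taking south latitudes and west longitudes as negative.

latitude -70.972°, longitude -122.305°

Apply the spherical direct solution leg by leg, carrying full precision between legs.
Leg 1: from (-30.636°, -135.405°), δ = 1688.7/3958.8 = 0.426569 rad, θ = 195° → φ = -53.880°, λ = -145.872°.
Leg 2: from (-53.880°, -145.872°), δ = 1997.8/3958.8 = 0.504648 rad, θ = 134° → φ = -64.834°, λ = -90.999°.
Leg 3: from (-64.834°, -90.999°), δ = 903.3/3958.8 = 0.228175 rad, θ = 228.5° → φ = -70.972°, λ = -122.305°.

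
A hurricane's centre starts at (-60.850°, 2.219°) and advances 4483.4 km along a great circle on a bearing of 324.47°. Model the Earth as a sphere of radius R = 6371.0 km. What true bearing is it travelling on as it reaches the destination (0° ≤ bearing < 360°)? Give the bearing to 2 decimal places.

final bearing 341.93°

Angular distance δ = d/R = 4483.4 / 6371 = 0.703720 rad.
Start latitude φ₁ = -1.062033 rad; initial bearing θ = 5.663070 rad.
Destination latitude: φ₂ = arcsin( sin φ₁ cos δ + cos φ₁ sin δ cos θ ) = arcsin(-0.409378) = -24.166°.
Then Δλ = atan2(-0.183161, 0.404911) = -0.424804 rad, from sin θ sin δ cos φ₁ over cos δ − sin φ₁ sin φ₂.
λ₂ = 2.219° + -24.340° = -22.121°.
The forward bearing on arrival equals the back-azimuth from the destination plus 180°.
Back-azimuth from P₂ (-24.17°, -22.12°) to P₁ (-60.85°, 2.22°), with Δλ' = λ₁ − λ₂ = 24.34°: atan2( sin Δλ' cos φ₁ , cos φ₂ sin φ₁ − sin φ₂ cos φ₁ cos Δλ' ) = 161.93°.
Final bearing = (161.93° + 180°) mod 360° = 341.93°.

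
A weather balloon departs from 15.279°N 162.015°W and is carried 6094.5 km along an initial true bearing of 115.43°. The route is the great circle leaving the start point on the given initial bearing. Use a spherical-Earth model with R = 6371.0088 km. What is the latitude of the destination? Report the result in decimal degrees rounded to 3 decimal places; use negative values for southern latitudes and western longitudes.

latitude -10.758°

δ = 6094.5/6371.0088 = 0.956599 rad (54.8091°).
With φ₁ = 15.279° = 0.266669 rad and θ = 115.43° = 2.014634 rad:
sin φ₂ = sin φ₁ cos δ + cos φ₁ sin δ cos θ = (0.263520)(0.576303) + (0.964654)(0.817236)(-0.429408) = -0.186657
φ₂ = asin(-0.186657) = -0.187758 rad = -10.758°.
For the longitude increment, Δλ = atan2( sin θ sin δ cos φ₁, cos δ − sin φ₁ sin φ₂ ) = atan2(0.711967, 0.625491) = 48.699°.
λ₂ = λ₁ + Δλ = -113.316°.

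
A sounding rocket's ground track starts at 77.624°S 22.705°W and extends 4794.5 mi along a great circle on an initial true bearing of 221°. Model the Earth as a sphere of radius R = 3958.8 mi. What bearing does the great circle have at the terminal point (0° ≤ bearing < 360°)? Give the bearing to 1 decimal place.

final bearing 350.7°

Central angle δ = d/R = 1.211099 rad.
Start latitude φ₁ = -1.354794 rad; initial bearing θ = 3.857178 rad.
Destination latitude: φ₂ = arcsin( sin φ₁ cos δ + cos φ₁ sin δ cos θ ) = arcsin(-0.495213) = -29.684°.
For the longitude increment, Δλ = atan2( sin θ sin δ cos φ₁, cos δ − sin φ₁ sin φ₂ ) = atan2(-0.131612, -0.131715) = -135.022°.
Hence λ₂ = -22.705° + -135.022° = -157.727°.
The forward bearing on arrival equals the back-azimuth from the destination plus 180°.
Back-azimuth from P₂ (-29.7°, -157.7°) to P₁ (-77.6°, -22.7°), with Δλ' = λ₁ − λ₂ = 135.0°: atan2( sin Δλ' cos φ₁ , cos φ₂ sin φ₁ − sin φ₂ cos φ₁ cos Δλ' ) = 170.7°.
Final bearing = (170.7° + 180°) mod 360° = 350.7°.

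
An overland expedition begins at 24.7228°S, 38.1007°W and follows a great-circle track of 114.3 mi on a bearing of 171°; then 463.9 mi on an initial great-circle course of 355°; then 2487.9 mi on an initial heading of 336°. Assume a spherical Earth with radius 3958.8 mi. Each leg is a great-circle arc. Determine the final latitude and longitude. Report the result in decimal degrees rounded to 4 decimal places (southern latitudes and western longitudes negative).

latitude 13.5026°, longitude -52.6678°

Apply the spherical direct solution leg by leg, carrying full precision between legs.
Leg 1: from (-24.7228°, -38.1007°), δ = 114.3/3958.8 = 0.028872 rad, θ = 171° → φ = -26.3564°, λ = -37.8119°.
Leg 2: from (-26.3564°, -37.8119°), δ = 463.9/3958.8 = 0.117182 rad, θ = 355° → φ = -19.6666°, λ = -38.4319°.
Leg 3: from (-19.6666°, -38.4319°), δ = 2487.9/3958.8 = 0.628448 rad, θ = 336° → φ = 13.5026°, λ = -52.6678°.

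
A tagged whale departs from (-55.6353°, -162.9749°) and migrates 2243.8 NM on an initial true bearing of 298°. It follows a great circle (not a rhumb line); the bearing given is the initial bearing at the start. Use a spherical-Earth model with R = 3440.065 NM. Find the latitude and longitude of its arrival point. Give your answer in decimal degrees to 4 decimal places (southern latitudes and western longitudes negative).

latitude -29.6803°, longitude 158.9377°

Angular distance δ = d/R = 2243.8 / 3440.065 = 0.652255 rad.
With φ₁ = -55.6353° = -0.971019 rad and θ = 298° = 5.201081 rad:
Destination latitude: φ₂ = arcsin( sin φ₁ cos δ + cos φ₁ sin δ cos θ ) = arcsin(-0.495160) = -29.6803°.
For the longitude increment, Δλ = atan2( sin θ sin δ cos φ₁, cos δ − sin φ₁ sin φ₂ ) = atan2(-0.302511, 0.385981) = -38.0874°.
λ₂ = -162.9749° + -38.0874° = -201.0623°, normalized to (−180°, 180°] → 158.9377°.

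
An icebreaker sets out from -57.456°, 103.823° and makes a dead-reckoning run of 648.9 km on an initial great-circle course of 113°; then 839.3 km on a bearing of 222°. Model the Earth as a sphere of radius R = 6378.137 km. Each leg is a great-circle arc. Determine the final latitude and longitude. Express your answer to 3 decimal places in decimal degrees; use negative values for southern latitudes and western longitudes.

Apply the spherical direct solution leg by leg, carrying full precision between legs.
Leg 1: from (-57.456°, 103.823°), δ = 648.9/6378.137 = 0.101738 rad, θ = 113° → φ = -59.313°, λ = 114.378°.
Leg 2: from (-59.313°, 114.378°), δ = 839.3/6378.137 = 0.131590 rad, θ = 222° → φ = -64.462°, λ = 102.628°.

latitude -64.462°, longitude 102.628°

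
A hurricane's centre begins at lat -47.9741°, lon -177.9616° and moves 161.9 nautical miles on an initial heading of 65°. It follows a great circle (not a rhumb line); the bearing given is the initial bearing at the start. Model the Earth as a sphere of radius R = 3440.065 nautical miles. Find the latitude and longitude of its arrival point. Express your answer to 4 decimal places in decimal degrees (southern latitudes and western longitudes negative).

The arc subtends δ = 161.9/3440.065 = 0.047063 rad at the centre.
Converting: φ₁ = -0.837306 rad, θ = 1.134464 rad.
Destination latitude: φ₂ = arcsin( sin φ₁ cos δ + cos φ₁ sin δ cos θ ) = arcsin(-0.728709) = -46.7783°.
For the longitude increment, Δλ = atan2( sin θ sin δ cos φ₁, cos δ − sin φ₁ sin φ₂ ) = atan2(0.028545, 0.457577) = 3.5696°.
λ₂ = λ₁ + Δλ = -174.3920°.

latitude -46.7783°, longitude -174.3920°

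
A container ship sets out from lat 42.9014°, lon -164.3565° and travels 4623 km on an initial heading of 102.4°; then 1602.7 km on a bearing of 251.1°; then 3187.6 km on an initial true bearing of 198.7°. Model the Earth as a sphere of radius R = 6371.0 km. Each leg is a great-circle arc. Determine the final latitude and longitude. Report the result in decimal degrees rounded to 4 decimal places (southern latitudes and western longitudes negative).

latitude -8.7067°, longitude -142.5533°

Apply the spherical direct solution leg by leg, carrying full precision between legs.
Leg 1: from (42.9014°, -164.3565°), δ = 4623/6371 = 0.725632 rad, θ = 102.4° → φ = 23.8825°, λ = -119.2176°.
Leg 2: from (23.8825°, -119.2176°), δ = 1602.7/6371 = 0.251562 rad, θ = 251.1° → φ = 18.5658°, λ = -133.6020°.
Leg 3: from (18.5658°, -133.6020°), δ = 3187.6/6371 = 0.500330 rad, θ = 198.7° → φ = -8.7067°, λ = -142.5533°.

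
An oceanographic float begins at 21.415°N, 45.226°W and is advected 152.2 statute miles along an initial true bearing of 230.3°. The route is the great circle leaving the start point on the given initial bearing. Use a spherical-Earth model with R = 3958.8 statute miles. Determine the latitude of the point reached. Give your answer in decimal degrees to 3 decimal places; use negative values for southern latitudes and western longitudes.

Angular distance δ = d/R = 152.2 / 3958.8 = 0.038446 rad.
Converting: φ₁ = 0.373762 rad, θ = 4.019493 rad.
Destination latitude: φ₂ = arcsin( sin φ₁ cos δ + cos φ₁ sin δ cos θ ) = arcsin(0.341994) = 19.998°.
Then Δλ = atan2(-0.027531, 0.874392) = -0.031476 rad, from sin θ sin δ cos φ₁ over cos δ − sin φ₁ sin φ₂.
Hence λ₂ = -45.226° + -1.803° = -47.029°.

latitude 19.998°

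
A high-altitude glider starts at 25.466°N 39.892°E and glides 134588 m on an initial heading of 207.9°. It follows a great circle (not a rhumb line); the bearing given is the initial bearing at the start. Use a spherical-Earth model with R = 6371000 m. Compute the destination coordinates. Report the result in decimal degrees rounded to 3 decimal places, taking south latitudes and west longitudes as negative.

latitude 24.395°, longitude 39.270°

The arc subtends δ = 134588/6371000 = 0.021125 rad at the centre.
Start latitude φ₁ = 0.444466 rad; initial bearing θ = 3.628540 rad.
Applying the spherical law of cosines for sides, sin φ₂ = sin φ₁ cos δ + cos φ₁ sin δ cos θ = 0.413025, so φ₂ = 24.395°.
For the longitude increment, Δλ = atan2( sin θ sin δ cos φ₁, cos δ − sin φ₁ sin φ₂ ) = atan2(-0.008924, 0.822186) = -0.622°.
Hence λ₂ = 39.892° + -0.622° = 39.270°.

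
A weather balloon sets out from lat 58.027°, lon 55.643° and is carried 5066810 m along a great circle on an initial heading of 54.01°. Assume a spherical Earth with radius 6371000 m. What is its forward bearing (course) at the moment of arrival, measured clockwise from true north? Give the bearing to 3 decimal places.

final bearing 132.157°

The arc subtends δ = 5066810/6371000 = 0.795293 rad at the centre.
Converting: φ₁ = 1.012762 rad, θ = 0.942652 rad.
Destination latitude: φ₂ = arcsin( sin φ₁ cos δ + cos φ₁ sin δ cos θ ) = arcsin(0.816069) = 54.693°.
Then Δλ = atan2(0.305939, 0.007807) = 1.545285 rad, from sin θ sin δ cos φ₁ over cos δ − sin φ₁ sin φ₂.
Hence λ₂ = 55.643° + 88.538° = 144.181°.
The forward bearing on arrival equals the back-azimuth from the destination plus 180°.
Back-azimuth from P₂ (54.693°, 144.181°) to P₁ (58.027°, 55.643°), with Δλ' = λ₁ − λ₂ = -88.538°: atan2( sin Δλ' cos φ₁ , cos φ₂ sin φ₁ − sin φ₂ cos φ₁ cos Δλ' ) = 312.157°.
Final bearing = (312.157° + 180°) mod 360° = 132.157°.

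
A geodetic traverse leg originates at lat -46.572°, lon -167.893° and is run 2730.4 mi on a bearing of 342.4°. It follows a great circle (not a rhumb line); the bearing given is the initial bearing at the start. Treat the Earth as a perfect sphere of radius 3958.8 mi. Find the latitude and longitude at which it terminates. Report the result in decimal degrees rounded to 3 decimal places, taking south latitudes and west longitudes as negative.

δ = 2730.4/3958.8 = 0.689704 rad (39.5171°).
Start latitude φ₁ = -0.812835 rad; initial bearing θ = 5.976007 rad.
sin φ₂ = sin φ₁ cos δ + cos φ₁ sin δ cos θ = (-0.726239)(0.771434) + (0.687443)(0.636309)(0.953191) = -0.143295
φ₂ = asin(-0.143295) = -0.143790 rad = -8.239°.
For the longitude increment, Δλ = atan2( sin θ sin δ cos φ₁, cos δ − sin φ₁ sin φ₂ ) = atan2(-0.132264, 0.667368) = -11.210°.
Hence λ₂ = -167.893° + -11.210° = -179.103°.

latitude -8.239°, longitude -179.103°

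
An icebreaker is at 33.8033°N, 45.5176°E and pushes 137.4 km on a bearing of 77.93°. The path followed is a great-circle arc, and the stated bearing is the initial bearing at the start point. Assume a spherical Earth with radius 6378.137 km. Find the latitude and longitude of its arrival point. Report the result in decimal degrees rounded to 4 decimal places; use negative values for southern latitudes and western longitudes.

latitude 34.0528°, longitude 46.9745°

The arc subtends δ = 137.4/6378.137 = 0.021542 rad at the centre.
Start latitude φ₁ = 0.589979 rad; initial bearing θ = 1.360135 rad.
Applying the spherical law of cosines for sides, sin φ₂ = sin φ₁ cos δ + cos φ₁ sin δ cos θ = 0.559957, so φ₂ = 34.0528°.
Then Δλ = atan2(0.017504, 0.688239) = 0.025427 rad, from sin θ sin δ cos φ₁ over cos δ − sin φ₁ sin φ₂.
Hence λ₂ = 45.5176° + 1.4569° = 46.9745°.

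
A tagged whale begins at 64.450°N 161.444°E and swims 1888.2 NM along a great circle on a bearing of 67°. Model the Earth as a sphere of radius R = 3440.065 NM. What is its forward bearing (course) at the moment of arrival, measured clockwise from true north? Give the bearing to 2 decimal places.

final bearing 129.47°

δ = 1888.2/3440.065 = 0.548885 rad (31.4488°).
With φ₁ = 64.450° = 1.124865 rad and θ = 67° = 1.169371 rad:
Applying the spherical law of cosines for sides, sin φ₂ = sin φ₁ cos δ + cos φ₁ sin δ cos θ = 0.857605, so φ₂ = 59.049°.
For the longitude increment, Δλ = atan2( sin θ sin δ cos φ₁, cos δ − sin φ₁ sin φ₂ ) = atan2(0.207136, 0.079368) = 69.035°.
λ₂ = 161.444° + 69.035° = 230.479°, normalized to (−180°, 180°] → -129.521°.
The forward bearing on arrival equals the back-azimuth from the destination plus 180°.
Back-azimuth from P₂ (59.05°, -129.52°) to P₁ (64.45°, 161.44°), with Δλ' = λ₁ − λ₂ = 290.97°: atan2( sin Δλ' cos φ₁ , cos φ₂ sin φ₁ − sin φ₂ cos φ₁ cos Δλ' ) = 309.47°.
Final bearing = (309.47° + 180°) mod 360° = 129.47°.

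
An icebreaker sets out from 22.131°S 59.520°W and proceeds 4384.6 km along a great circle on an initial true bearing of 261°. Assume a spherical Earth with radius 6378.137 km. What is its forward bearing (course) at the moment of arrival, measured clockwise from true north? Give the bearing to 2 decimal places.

final bearing 277.91°

δ = 4384.6/6378.137 = 0.687442 rad (39.3875°).
With φ₁ = -22.131° = -0.386259 rad and θ = 261° = 4.555309 rad:
Destination latitude: φ₂ = arcsin( sin φ₁ cos δ + cos φ₁ sin δ cos θ ) = arcsin(-0.383114) = -22.527°.
For the longitude increment, Δλ = atan2( sin θ sin δ cos φ₁, cos δ − sin φ₁ sin φ₂ ) = atan2(-0.580574, 0.628543) = -42.728°.
λ₂ = -59.520° + -42.728° = -102.248°.
The forward bearing on arrival equals the back-azimuth from the destination plus 180°.
Back-azimuth from P₂ (-22.53°, -102.25°) to P₁ (-22.13°, -59.52°), with Δλ' = λ₁ − λ₂ = 42.73°: atan2( sin Δλ' cos φ₁ , cos φ₂ sin φ₁ − sin φ₂ cos φ₁ cos Δλ' ) = 97.91°.
Final bearing = (97.91° + 180°) mod 360° = 277.91°.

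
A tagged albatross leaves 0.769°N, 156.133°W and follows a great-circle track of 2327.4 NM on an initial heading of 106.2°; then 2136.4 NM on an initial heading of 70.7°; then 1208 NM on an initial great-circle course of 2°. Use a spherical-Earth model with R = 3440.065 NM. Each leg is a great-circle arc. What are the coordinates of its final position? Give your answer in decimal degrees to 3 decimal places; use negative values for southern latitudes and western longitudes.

Apply the spherical direct solution leg by leg, carrying full precision between legs.
Leg 1: from (0.769°, -156.133°), δ = 2327.4/3440.065 = 0.676557 rad, θ = 106.2° → φ = -9.451°, λ = -118.578°.
Leg 2: from (-9.451°, -118.578°), δ = 2136.4/3440.065 = 0.621035 rad, θ = 70.7° → φ = 3.220°, λ = -85.208°.
Leg 3: from (3.220°, -85.208°), δ = 1208/3440.065 = 0.351156 rad, θ = 2° → φ = 23.327°, λ = -84.459°.

latitude 23.327°, longitude -84.459°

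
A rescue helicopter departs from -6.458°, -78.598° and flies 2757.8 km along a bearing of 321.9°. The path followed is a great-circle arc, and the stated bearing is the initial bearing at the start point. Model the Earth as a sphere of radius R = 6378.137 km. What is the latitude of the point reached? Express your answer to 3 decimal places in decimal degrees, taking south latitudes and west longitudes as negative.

latitude 13.035°

δ = 2757.8/6378.137 = 0.432383 rad (24.7737°).
Start latitude φ₁ = -0.112713 rad; initial bearing θ = 5.618215 rad.
Destination latitude: φ₂ = arcsin( sin φ₁ cos δ + cos φ₁ sin δ cos θ ) = arcsin(0.225538) = 13.035°.
Δλ = atan2( sin θ sin δ cos φ₁ , cos δ − sin φ₁ sin φ₂ ) = atan2(-0.256920, 0.933337) = -0.268617 rad = -15.391°.
Hence λ₂ = -78.598° + -15.391° = -93.989°.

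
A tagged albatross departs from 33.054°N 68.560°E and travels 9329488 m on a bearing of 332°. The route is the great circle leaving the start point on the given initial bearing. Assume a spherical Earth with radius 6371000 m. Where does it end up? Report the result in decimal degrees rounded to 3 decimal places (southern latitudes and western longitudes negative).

Angular distance δ = d/R = 9329488 / 6371000 = 1.464368 rad.
Start latitude φ₁ = 0.576901 rad; initial bearing θ = 5.794493 rad.
Applying the spherical law of cosines for sides, sin φ₂ = sin φ₁ cos δ + cos φ₁ sin δ cos θ = 0.793801, so φ₂ = 52.542°.
Then Δλ = atan2(-0.391264, -0.326735) = -2.266561 rad, from sin θ sin δ cos φ₁ over cos δ − sin φ₁ sin φ₂.
Hence λ₂ = 68.560° + -129.864° = -61.304°.

latitude 52.542°, longitude -61.304°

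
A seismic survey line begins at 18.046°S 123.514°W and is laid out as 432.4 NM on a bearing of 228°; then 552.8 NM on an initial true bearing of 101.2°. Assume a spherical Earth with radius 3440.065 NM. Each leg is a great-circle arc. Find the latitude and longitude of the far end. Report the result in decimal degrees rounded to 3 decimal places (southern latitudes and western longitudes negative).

Apply the spherical direct solution leg by leg, carrying full precision between legs.
Leg 1: from (-18.046°, -123.514°), δ = 432.4/3440.065 = 0.125695 rad, θ = 228° → φ = -22.774°, λ = -129.313°.
Leg 2: from (-22.774°, -129.313°), δ = 552.8/3440.065 = 0.160695 rad, θ = 101.2° → φ = -24.253°, λ = -119.400°.

latitude -24.253°, longitude -119.400°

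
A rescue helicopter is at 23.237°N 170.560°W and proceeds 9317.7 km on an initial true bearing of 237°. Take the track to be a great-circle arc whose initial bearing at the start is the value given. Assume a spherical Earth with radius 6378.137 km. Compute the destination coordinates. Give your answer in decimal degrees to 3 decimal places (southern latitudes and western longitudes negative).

Central angle δ = d/R = 1.460881 rad.
Converting: φ₁ = 0.405562 rad, θ = 4.136430 rad.
Applying the spherical law of cosines for sides, sin φ₂ = sin φ₁ cos δ + cos φ₁ sin δ cos θ = -0.454160, so φ₂ = -27.011°.
Then Δλ = atan2(-0.765988, 0.288876) = -1.210160 rad, from sin θ sin δ cos φ₁ over cos δ − sin φ₁ sin φ₂.
λ₂ = -170.560° + -69.337° = -239.897°, normalized to (−180°, 180°] → 120.103°.

latitude -27.011°, longitude 120.103°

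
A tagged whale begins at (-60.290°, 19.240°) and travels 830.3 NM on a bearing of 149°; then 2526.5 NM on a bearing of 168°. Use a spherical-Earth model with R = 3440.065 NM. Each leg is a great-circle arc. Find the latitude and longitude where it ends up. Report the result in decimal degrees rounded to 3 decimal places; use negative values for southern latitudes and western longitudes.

Apply the spherical direct solution leg by leg, carrying full precision between legs.
Leg 1: from (-60.290°, 19.240°), δ = 830.3/3440.065 = 0.241362 rad, θ = 149° → φ = -70.893°, λ = 41.332°.
Leg 2: from (-70.893°, 41.332°), δ = 2526.5/3440.065 = 0.734434 rad, θ = 168° → φ = -66.333°, λ = -158.978°.

latitude -66.333°, longitude -158.978°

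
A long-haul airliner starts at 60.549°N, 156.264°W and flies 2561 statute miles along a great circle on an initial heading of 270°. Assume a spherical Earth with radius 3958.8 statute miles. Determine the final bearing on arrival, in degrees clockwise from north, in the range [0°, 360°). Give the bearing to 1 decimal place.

Angular distance δ = d/R = 2561 / 3958.8 = 0.646913 rad.
Start latitude φ₁ = 1.056779 rad; initial bearing θ = 4.712389 rad.
sin φ₂ = sin φ₁ cos δ + cos φ₁ sin δ cos θ = (0.870777)(0.797948) + (0.491679)(0.602726)(-0.000000) = 0.694834
φ₂ = asin(0.694834) = 0.768190 rad = 44.014°.
Δλ = atan2( sin θ sin δ cos φ₁ , cos δ − sin φ₁ sin φ₂ ) = atan2(-0.296348, 0.192903) = -0.993766 rad = -56.939°.
λ₂ = -156.264° + -56.939° = -213.203°, normalized to (−180°, 180°] → 146.797°.
The forward bearing on arrival equals the back-azimuth from the destination plus 180°.
Back-azimuth from P₂ (44.0°, 146.8°) to P₁ (60.5°, -156.3°), with Δλ' = λ₁ − λ₂ = -303.1°: atan2( sin Δλ' cos φ₁ , cos φ₂ sin φ₁ − sin φ₂ cos φ₁ cos Δλ' ) = 43.1°.
Final bearing = (43.1° + 180°) mod 360° = 223.1°.

final bearing 223.1°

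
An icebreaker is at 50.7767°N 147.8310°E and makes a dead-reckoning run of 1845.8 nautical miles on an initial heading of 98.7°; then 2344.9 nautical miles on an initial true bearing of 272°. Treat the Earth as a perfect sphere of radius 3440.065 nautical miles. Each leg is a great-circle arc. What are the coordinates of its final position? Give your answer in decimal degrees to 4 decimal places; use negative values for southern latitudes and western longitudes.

latitude 29.7604°, longitude 141.2770°

Apply the spherical direct solution leg by leg, carrying full precision between legs.
Leg 1: from (50.7767°, 147.8310°), δ = 1845.8/3440.065 = 0.536560 rad, θ = 98.7° → φ = 38.0922°, λ = -172.2247°.
Leg 2: from (38.0922°, -172.2247°), δ = 2344.9/3440.065 = 0.681644 rad, θ = 272° → φ = 29.7604°, λ = 141.2770°.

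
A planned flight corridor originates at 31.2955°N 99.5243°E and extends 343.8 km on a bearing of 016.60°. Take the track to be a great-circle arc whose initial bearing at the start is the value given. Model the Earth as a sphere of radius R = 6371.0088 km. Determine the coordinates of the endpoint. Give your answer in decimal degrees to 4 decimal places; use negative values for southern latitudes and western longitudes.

latitude 34.2541°, longitude 100.5925°

The arc subtends δ = 343.8/6371.0088 = 0.053963 rad at the centre.
Converting: φ₁ = 0.546210 rad, θ = 0.289725 rad.
Applying the spherical law of cosines for sides, sin φ₂ = sin φ₁ cos δ + cos φ₁ sin δ cos θ = 0.562864, so φ₂ = 34.2541°.
For the longitude increment, Δλ = atan2( sin θ sin δ cos φ₁, cos δ − sin φ₁ sin φ₂ ) = atan2(0.013167, 0.706163) = 1.0682°.
Hence λ₂ = 99.5243° + 1.0682° = 100.5925°.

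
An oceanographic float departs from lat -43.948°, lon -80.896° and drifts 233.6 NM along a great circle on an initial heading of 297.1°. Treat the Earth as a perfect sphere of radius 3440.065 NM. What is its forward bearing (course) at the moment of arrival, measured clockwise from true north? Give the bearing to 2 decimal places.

final bearing 300.29°

δ = 233.6/3440.065 = 0.067906 rad (3.8907°).
With φ₁ = -43.948° = -0.767037 rad and θ = 297.1° = 5.185373 rad:
Applying the spherical law of cosines for sides, sin φ₂ = sin φ₁ cos δ + cos φ₁ sin δ cos θ = -0.670151, so φ₂ = -42.079°.
For the longitude increment, Δλ = atan2( sin θ sin δ cos φ₁, cos δ − sin φ₁ sin φ₂ ) = atan2(-0.043489, 0.532607) = -4.668°.
λ₂ = λ₁ + Δλ = -85.564°.
The forward bearing on arrival equals the back-azimuth from the destination plus 180°.
Back-azimuth from P₂ (-42.08°, -85.56°) to P₁ (-43.95°, -80.90°), with Δλ' = λ₁ − λ₂ = 4.67°: atan2( sin Δλ' cos φ₁ , cos φ₂ sin φ₁ − sin φ₂ cos φ₁ cos Δλ' ) = 120.29°.
Final bearing = (120.29° + 180°) mod 360° = 300.29°.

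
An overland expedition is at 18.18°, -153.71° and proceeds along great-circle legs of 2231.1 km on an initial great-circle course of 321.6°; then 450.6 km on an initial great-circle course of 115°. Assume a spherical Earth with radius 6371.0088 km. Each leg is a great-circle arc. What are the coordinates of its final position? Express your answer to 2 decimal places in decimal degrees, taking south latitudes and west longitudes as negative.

latitude 31.48°, longitude -164.17°

Apply the spherical direct solution leg by leg, carrying full precision between legs.
Leg 1: from (18.18°, -153.71°), δ = 2231.1/6371.0088 = 0.350196 rad, θ = 321.6° → φ = 33.27°, λ = -168.48°.
Leg 2: from (33.27°, -168.48°), δ = 450.6/6371.0088 = 0.070727 rad, θ = 115° → φ = 31.48°, λ = -164.17°.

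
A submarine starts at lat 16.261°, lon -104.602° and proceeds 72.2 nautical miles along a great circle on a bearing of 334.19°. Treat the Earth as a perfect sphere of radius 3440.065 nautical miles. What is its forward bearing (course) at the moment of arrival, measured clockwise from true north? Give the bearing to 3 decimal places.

final bearing 334.031°

Angular distance δ = d/R = 72.2 / 3440.065 = 0.020988 rad.
Converting: φ₁ = 0.283808 rad, θ = 5.832716 rad.
Applying the spherical law of cosines for sides, sin φ₂ = sin φ₁ cos δ + cos φ₁ sin δ cos θ = 0.298089, so φ₂ = 17.343°.
Then Δλ = atan2(-0.008772, 0.916311) = -0.009573 rad, from sin θ sin δ cos φ₁ over cos δ − sin φ₁ sin φ₂.
Hence λ₂ = -104.602° + -0.548° = -105.150°.
The forward bearing on arrival equals the back-azimuth from the destination plus 180°.
Back-azimuth from P₂ (17.343°, -105.150°) to P₁ (16.261°, -104.602°), with Δλ' = λ₁ − λ₂ = 0.548°: atan2( sin Δλ' cos φ₁ , cos φ₂ sin φ₁ − sin φ₂ cos φ₁ cos Δλ' ) = 154.031°.
Final bearing = (154.031° + 180°) mod 360° = 334.031°.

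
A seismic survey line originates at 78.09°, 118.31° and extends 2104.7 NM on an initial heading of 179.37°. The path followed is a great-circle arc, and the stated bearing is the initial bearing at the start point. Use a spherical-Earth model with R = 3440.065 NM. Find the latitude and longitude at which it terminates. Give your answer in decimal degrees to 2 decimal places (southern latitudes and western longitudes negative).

latitude 43.04°, longitude 118.81°

δ = 2104.7/3440.065 = 0.611820 rad (35.0547°).
Start latitude φ₁ = 1.362928 rad; initial bearing θ = 3.130597 rad.
Destination latitude: φ₂ = arcsin( sin φ₁ cos δ + cos φ₁ sin δ cos θ ) = arcsin(0.682456) = 43.04°.
Δλ = atan2( sin θ sin δ cos φ₁ , cos δ − sin φ₁ sin φ₂ ) = atan2(0.001303, 0.150839) = 0.008640 rad = 0.50°.
Hence λ₂ = 118.31° + 0.50° = 118.81°.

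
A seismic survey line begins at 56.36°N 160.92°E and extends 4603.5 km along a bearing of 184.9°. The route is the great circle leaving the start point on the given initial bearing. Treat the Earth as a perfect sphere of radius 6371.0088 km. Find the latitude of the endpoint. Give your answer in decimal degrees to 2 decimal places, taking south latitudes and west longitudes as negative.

The arc subtends δ = 4603.5/6371.0088 = 0.722570 rad at the centre.
Start latitude φ₁ = 0.983668 rad; initial bearing θ = 3.227114 rad.
sin φ₂ = sin φ₁ cos δ + cos φ₁ sin δ cos θ = (0.832535)(0.750109) + (0.553973)(0.661315)(-0.996345) = 0.259480
φ₂ = asin(0.259480) = 0.262484 rad = 15.04°.
Δλ = atan2( sin θ sin δ cos φ₁ , cos δ − sin φ₁ sin φ₂ ) = atan2(-0.031293, 0.534083) = -0.058524 rad = -3.35°.
λ₂ = 160.92° + -3.35° = 157.57°.

latitude 15.04°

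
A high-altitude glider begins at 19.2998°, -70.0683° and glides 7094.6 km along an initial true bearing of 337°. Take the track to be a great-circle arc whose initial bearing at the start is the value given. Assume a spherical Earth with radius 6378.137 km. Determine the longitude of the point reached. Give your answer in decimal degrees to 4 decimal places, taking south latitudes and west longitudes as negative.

δ = 7094.6/6378.137 = 1.112331 rad (63.7319°).
Start latitude φ₁ = 0.336845 rad; initial bearing θ = 5.881760 rad.
Destination latitude: φ₂ = arcsin( sin φ₁ cos δ + cos φ₁ sin δ cos θ ) = arcsin(0.925334) = 67.7187°.
For the longitude increment, Δλ = atan2( sin θ sin δ cos φ₁, cos δ − sin φ₁ sin φ₂ ) = atan2(-0.330691, 0.136739) = -67.5351°.
λ₂ = λ₁ + Δλ = -137.6034°.

longitude -137.6034°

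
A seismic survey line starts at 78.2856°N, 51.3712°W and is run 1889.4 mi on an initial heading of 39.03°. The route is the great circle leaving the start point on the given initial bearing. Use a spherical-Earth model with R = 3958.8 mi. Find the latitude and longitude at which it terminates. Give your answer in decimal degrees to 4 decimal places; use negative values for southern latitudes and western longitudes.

Angular distance δ = d/R = 1889.4 / 3958.8 = 0.477266 rad.
With φ₁ = 78.2856° = 1.366341 rad and θ = 39.03° = 0.681202 rad:
sin φ₂ = sin φ₁ cos δ + cos φ₁ sin δ cos θ = (0.979172)(0.888254) + (0.203033)(0.459352)(0.776816) = 0.942202
φ₂ = asin(0.942202) = 1.229144 rad = 70.4248°.
For the longitude increment, Δλ = atan2( sin θ sin δ cos φ₁, cos δ − sin φ₁ sin φ₂ ) = atan2(0.058731, -0.034324) = 120.3031°.
Hence λ₂ = -51.3712° + 120.3031° = 68.9319°.

latitude 70.4248°, longitude 68.9319°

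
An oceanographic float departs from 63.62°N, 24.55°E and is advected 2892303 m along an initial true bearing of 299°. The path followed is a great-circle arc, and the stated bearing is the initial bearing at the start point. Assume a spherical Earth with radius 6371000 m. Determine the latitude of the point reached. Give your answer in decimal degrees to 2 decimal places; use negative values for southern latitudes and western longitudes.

latitude 64.10°

δ = 2892303/6371000 = 0.453979 rad (26.0111°).
Start latitude φ₁ = 1.110378 rad; initial bearing θ = 5.218534 rad.
Applying the spherical law of cosines for sides, sin φ₂ = sin φ₁ cos δ + cos φ₁ sin δ cos θ = 0.899592, so φ₂ = 64.10°.
Δλ = atan2( sin θ sin δ cos φ₁ , cos δ − sin φ₁ sin φ₂ ) = atan2(-0.170425, 0.092795) = -1.072192 rad = -61.43°.
Hence λ₂ = 24.55° + -61.43° = -36.88°.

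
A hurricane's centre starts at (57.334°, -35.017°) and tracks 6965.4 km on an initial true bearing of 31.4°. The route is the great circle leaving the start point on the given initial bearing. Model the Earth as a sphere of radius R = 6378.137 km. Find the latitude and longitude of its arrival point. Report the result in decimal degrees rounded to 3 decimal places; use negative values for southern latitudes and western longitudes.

latitude 52.815°, longitude 95.063°

δ = 6965.4/6378.137 = 1.092074 rad (62.5713°).
Converting: φ₁ = 1.000667 rad, θ = 0.548033 rad.
Applying the spherical law of cosines for sides, sin φ₂ = sin φ₁ cos δ + cos φ₁ sin δ cos θ = 0.796692, so φ₂ = 52.815°.
Δλ = atan2( sin θ sin δ cos φ₁ , cos δ − sin φ₁ sin φ₂ ) = atan2(0.249598, -0.210035) = 2.270332 rad = 130.080°.
Hence λ₂ = -35.017° + 130.080° = 95.063°.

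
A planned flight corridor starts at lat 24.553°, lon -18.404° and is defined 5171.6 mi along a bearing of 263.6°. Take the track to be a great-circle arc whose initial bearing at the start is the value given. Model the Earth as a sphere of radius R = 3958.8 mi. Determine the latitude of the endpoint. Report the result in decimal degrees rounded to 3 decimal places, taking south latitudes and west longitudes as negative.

δ = 5171.6/3958.8 = 1.306355 rad (74.8487°).
Start latitude φ₁ = 0.428531 rad; initial bearing θ = 4.600688 rad.
Destination latitude: φ₂ = arcsin( sin φ₁ cos δ + cos φ₁ sin δ cos θ ) = arcsin(0.010743) = 0.616°.
For the longitude increment, Δλ = atan2( sin θ sin δ cos φ₁, cos δ − sin φ₁ sin φ₂ ) = atan2(-0.872488, 0.256906) = -73.593°.
λ₂ = -18.404° + -73.593° = -91.997°.

latitude 0.616°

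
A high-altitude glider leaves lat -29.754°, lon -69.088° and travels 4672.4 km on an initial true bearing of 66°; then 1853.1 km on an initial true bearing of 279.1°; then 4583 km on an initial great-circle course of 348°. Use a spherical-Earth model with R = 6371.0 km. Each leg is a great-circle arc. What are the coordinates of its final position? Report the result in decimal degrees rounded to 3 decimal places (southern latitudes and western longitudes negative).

latitude 35.507°, longitude -57.190°

Apply the spherical direct solution leg by leg, carrying full precision between legs.
Leg 1: from (-29.754°, -69.088°), δ = 4672.4/6371 = 0.733386 rad, θ = 66° → φ = -7.604°, λ = -30.995°.
Leg 2: from (-7.604°, -30.995°), δ = 1853.1/6371 = 0.290865 rad, θ = 279.1° → φ = -4.692°, λ = -47.501°.
Leg 3: from (-4.692°, -47.501°), δ = 4583/6371 = 0.719353 rad, θ = 348° → φ = 35.507°, λ = -57.190°.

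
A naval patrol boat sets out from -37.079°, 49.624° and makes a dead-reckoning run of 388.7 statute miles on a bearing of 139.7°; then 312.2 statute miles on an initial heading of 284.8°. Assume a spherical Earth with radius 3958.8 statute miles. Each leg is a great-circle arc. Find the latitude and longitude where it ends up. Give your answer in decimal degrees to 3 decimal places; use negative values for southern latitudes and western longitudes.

Apply the spherical direct solution leg by leg, carrying full precision between legs.
Leg 1: from (-37.079°, 49.624°), δ = 388.7/3958.8 = 0.098186 rad, θ = 139.7° → φ = -41.274°, λ = 54.463°.
Leg 2: from (-41.274°, 54.463°), δ = 312.2/3958.8 = 0.078862 rad, θ = 284.8° → φ = -39.977°, λ = 48.759°.

latitude -39.977°, longitude 48.759°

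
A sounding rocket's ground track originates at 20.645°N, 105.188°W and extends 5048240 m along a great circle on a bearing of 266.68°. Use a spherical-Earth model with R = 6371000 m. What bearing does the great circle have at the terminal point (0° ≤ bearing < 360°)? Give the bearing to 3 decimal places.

Central angle δ = d/R = 0.792378 rad.
With φ₁ = 20.645° = 0.360323 rad and θ = 266.68° = 4.654444 rad:
Destination latitude: φ₂ = arcsin( sin φ₁ cos δ + cos φ₁ sin δ cos θ ) = arcsin(0.208976) = 12.062°.
Δλ = atan2( sin θ sin δ cos φ₁ , cos δ − sin φ₁ sin φ₂ ) = atan2(-0.665183, 0.628474) = -0.813766 rad = -46.625°.
Hence λ₂ = -105.188° + -46.625° = -151.813°.
The forward bearing on arrival equals the back-azimuth from the destination plus 180°.
Back-azimuth from P₂ (12.062°, -151.813°) to P₁ (20.645°, -105.188°), with Δλ' = λ₁ − λ₂ = 46.625°: atan2( sin Δλ' cos φ₁ , cos φ₂ sin φ₁ − sin φ₂ cos φ₁ cos Δλ' ) = 72.805°.
Final bearing = (72.805° + 180°) mod 360° = 252.805°.

final bearing 252.805°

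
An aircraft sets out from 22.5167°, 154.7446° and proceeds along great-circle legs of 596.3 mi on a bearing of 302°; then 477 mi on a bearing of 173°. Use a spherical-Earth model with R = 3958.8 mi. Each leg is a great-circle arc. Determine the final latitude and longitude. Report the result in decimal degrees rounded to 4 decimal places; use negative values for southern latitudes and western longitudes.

latitude 20.0219°, longitude 147.4357°

Apply the spherical direct solution leg by leg, carrying full precision between legs.
Leg 1: from (22.5167°, 154.7446°), δ = 596.3/3958.8 = 0.150626 rad, θ = 302° → φ = 26.8768°, λ = 146.5424°.
Leg 2: from (26.8768°, 146.5424°), δ = 477/3958.8 = 0.120491 rad, θ = 173° → φ = 20.0219°, λ = 147.4357°.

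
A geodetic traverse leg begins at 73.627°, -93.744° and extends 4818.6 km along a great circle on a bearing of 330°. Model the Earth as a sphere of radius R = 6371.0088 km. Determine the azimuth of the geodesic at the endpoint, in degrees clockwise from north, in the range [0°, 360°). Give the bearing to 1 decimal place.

Central angle δ = d/R = 0.756332 rad.
Start latitude φ₁ = 1.285034 rad; initial bearing θ = 5.759587 rad.
Applying the spherical law of cosines for sides, sin φ₂ = sin φ₁ cos δ + cos φ₁ sin δ cos θ = 0.865393, so φ₂ = 59.928°.
Then Δλ = atan2(-0.096724, -0.102941) = -2.387318 rad, from sin θ sin δ cos φ₁ over cos δ − sin φ₁ sin φ₂.
λ₂ = -93.744° + -136.783° = -230.527°, normalized to (−180°, 180°] → 129.473°.
The forward bearing on arrival equals the back-azimuth from the destination plus 180°.
Back-azimuth from P₂ (59.9°, 129.5°) to P₁ (73.6°, -93.7°), with Δλ' = λ₁ − λ₂ = -223.2°: atan2( sin Δλ' cos φ₁ , cos φ₂ sin φ₁ − sin φ₂ cos φ₁ cos Δλ' ) = 16.3°.
Final bearing = (16.3° + 180°) mod 360° = 196.3°.

final bearing 196.3°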